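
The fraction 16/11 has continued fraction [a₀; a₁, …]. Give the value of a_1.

16 = 1·11 + 5, so a_0 = 1
11 = 2·5 + 1, so a_1 = 2

2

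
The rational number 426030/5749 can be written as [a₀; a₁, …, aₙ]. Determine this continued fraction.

[74; 9, 1, 1, 13, 4, 2, 2]

426030 = 74·5749 + 604, so a_0 = 74
5749 = 9·604 + 313, so a_1 = 9
604 = 1·313 + 291, so a_2 = 1
313 = 1·291 + 22, so a_3 = 1
291 = 13·22 + 5, so a_4 = 13
22 = 4·5 + 2, so a_5 = 4
5 = 2·2 + 1, so a_6 = 2
2 = 2·1 + 0, so a_7 = 2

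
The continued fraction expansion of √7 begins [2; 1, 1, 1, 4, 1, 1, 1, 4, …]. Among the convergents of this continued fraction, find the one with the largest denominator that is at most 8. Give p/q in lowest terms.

a_0 = 2: 2/1  (≤ bound)
a_1 = 1: 3/1  (≤ bound)
a_2 = 1: 5/2  (≤ bound)
a_3 = 1: 8/3  (≤ bound)
a_4 = 4: 37/14  (> 8, stop)

8/3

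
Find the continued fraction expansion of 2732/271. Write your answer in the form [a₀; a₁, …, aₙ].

[10; 12, 3, 7]

⌊2732/271⌋ = 10, remainder 22
⌊271/22⌋ = 12, remainder 7
⌊22/7⌋ = 3, remainder 1
⌊7/1⌋ = 7, remainder 0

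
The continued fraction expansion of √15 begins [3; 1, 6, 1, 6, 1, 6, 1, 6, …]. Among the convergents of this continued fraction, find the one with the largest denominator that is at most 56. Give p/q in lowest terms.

a_0 = 3: 3/1  (≤ bound)
a_1 = 1: 4/1  (≤ bound)
a_2 = 6: 27/7  (≤ bound)
a_3 = 1: 31/8  (≤ bound)
a_4 = 6: 213/55  (≤ bound)
a_5 = 1: 244/63  (> 56, stop)

213/55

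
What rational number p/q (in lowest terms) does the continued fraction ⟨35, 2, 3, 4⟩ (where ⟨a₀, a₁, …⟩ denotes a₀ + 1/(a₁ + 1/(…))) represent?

1063/30

Start with 4.
3 + 1/(4/1) = 3 + 1/4 = 13/4
2 + 1/(13/4) = 2 + 4/13 = 30/13
35 + 1/(30/13) = 35 + 13/30 = 1063/30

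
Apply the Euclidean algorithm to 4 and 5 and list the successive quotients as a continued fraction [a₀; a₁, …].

[0; 1, 4]

⌊4/5⌋ = 0, remainder 4
⌊5/4⌋ = 1, remainder 1
⌊4/1⌋ = 4, remainder 0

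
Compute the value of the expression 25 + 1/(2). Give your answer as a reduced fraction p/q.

a_0 = 25: 25/1
a_1 = 2: 51/2

51/2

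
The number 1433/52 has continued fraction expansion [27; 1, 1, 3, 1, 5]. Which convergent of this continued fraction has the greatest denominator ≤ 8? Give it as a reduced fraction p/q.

List convergents until the denominator exceeds the bound:
a_0 = 27: 27/1  (≤ bound)
a_1 = 1: 28/1  (≤ bound)
a_2 = 1: 55/2  (≤ bound)
a_3 = 3: 193/7  (≤ bound)
a_4 = 1: 248/9  (> 8, stop)

193/7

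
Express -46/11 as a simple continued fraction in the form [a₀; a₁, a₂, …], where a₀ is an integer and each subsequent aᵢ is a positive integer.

[-5; 1, 4, 2]

-46 = -5·11 + 9, so a_0 = -5
11 = 1·9 + 2, so a_1 = 1
9 = 4·2 + 1, so a_2 = 4
2 = 2·1 + 0, so a_3 = 2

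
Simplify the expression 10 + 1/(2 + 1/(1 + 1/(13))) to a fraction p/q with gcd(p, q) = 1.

Compute successive convergents:
a_0 = 10: 10/1
a_1 = 2: 21/2
a_2 = 1: 31/3
a_3 = 13: 424/41

424/41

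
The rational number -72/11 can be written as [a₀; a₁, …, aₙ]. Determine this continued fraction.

[-7; 2, 5]

-72 = -7·11 + 5, so a_0 = -7
11 = 2·5 + 1, so a_1 = 2
5 = 5·1 + 0, so a_2 = 5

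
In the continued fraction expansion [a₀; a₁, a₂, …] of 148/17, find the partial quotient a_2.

2

Apply division with remainder until the remainder is 0:
⌊148/17⌋ = 8, remainder 12
⌊17/12⌋ = 1, remainder 5
⌊12/5⌋ = 2, remainder 2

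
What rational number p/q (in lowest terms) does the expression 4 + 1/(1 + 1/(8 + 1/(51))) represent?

a_0 = 4: 4/1
a_1 = 1: 5/1
a_2 = 8: 44/9
a_3 = 51: 2249/460

2249/460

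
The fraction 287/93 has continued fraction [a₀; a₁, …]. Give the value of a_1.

11

⌊287/93⌋ = 3, remainder 8
⌊93/8⌋ = 11, remainder 5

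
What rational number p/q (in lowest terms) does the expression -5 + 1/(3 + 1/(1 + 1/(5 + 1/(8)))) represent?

-891/188

Build up convergents one term at a time:
a_0 = -5: -5/1
a_1 = 3: -14/3
a_2 = 1: -19/4
a_3 = 5: -109/23
a_4 = 8: -891/188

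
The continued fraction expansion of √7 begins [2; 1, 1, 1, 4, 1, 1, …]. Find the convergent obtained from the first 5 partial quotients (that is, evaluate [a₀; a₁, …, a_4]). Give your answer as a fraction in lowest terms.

a_0 = 2: 2/1
a_1 = 1: 3/1
a_2 = 1: 5/2
a_3 = 1: 8/3
a_4 = 4: 37/14

37/14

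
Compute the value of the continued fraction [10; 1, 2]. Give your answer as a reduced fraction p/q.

Build up convergents one term at a time:
a_0 = 10: 10/1
a_1 = 1: 11/1
a_2 = 2: 32/3

32/3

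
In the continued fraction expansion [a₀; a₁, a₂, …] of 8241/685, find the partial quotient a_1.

Run the Euclidean algorithm, recording each quotient:
8241 = 12·685 + 21, so a_0 = 12
685 = 32·21 + 13, so a_1 = 32

32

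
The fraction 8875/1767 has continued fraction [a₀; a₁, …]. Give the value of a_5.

2

⌊8875/1767⌋ = 5, remainder 40
⌊1767/40⌋ = 44, remainder 7
⌊40/7⌋ = 5, remainder 5
⌊7/5⌋ = 1, remainder 2
⌊5/2⌋ = 2, remainder 1
⌊2/1⌋ = 2, remainder 0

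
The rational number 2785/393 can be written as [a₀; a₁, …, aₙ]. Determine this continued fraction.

2785 = 7·393 + 34, so a_0 = 7
393 = 11·34 + 19, so a_1 = 11
34 = 1·19 + 15, so a_2 = 1
19 = 1·15 + 4, so a_3 = 1
15 = 3·4 + 3, so a_4 = 3
4 = 1·3 + 1, so a_5 = 1
3 = 3·1 + 0, so a_6 = 3

[7; 11, 1, 1, 3, 1, 3]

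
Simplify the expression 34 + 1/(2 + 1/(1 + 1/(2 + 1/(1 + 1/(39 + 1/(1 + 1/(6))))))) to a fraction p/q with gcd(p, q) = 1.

107387/3125

a_0 = 34: 34/1
a_1 = 2: 69/2
a_2 = 1: 103/3
a_3 = 2: 275/8
a_4 = 1: 378/11
a_5 = 39: 15017/437
a_6 = 1: 15395/448
a_7 = 6: 107387/3125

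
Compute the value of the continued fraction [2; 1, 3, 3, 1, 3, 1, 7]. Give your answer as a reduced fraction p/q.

Start with 7.
1 + 1/(7/1) = 1 + 1/7 = 8/7
3 + 1/(8/7) = 3 + 7/8 = 31/8
1 + 1/(31/8) = 1 + 8/31 = 39/31
3 + 1/(39/31) = 3 + 31/39 = 148/39
3 + 1/(148/39) = 3 + 39/148 = 483/148
1 + 1/(483/148) = 1 + 148/483 = 631/483
2 + 1/(631/483) = 2 + 483/631 = 1745/631

1745/631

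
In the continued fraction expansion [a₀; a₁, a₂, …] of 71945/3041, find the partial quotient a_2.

71945 ÷ 3041 → quotient 23, remainder 2002
3041 ÷ 2002 → quotient 1, remainder 1039
2002 ÷ 1039 → quotient 1, remainder 963

1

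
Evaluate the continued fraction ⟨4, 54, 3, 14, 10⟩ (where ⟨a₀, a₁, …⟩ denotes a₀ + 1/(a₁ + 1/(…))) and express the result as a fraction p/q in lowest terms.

94525/23523

Collapse the nested fraction from the inside out:
Start with 10.
14 + 1/(10/1) = 14 + 1/10 = 141/10
3 + 1/(141/10) = 3 + 10/141 = 433/141
54 + 1/(433/141) = 54 + 141/433 = 23523/433
4 + 1/(23523/433) = 4 + 433/23523 = 94525/23523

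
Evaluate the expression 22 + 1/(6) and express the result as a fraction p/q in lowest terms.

Work from the innermost term outward:
Start with 6.
22 + 1/(6/1) = 22 + 1/6 = 133/6

133/6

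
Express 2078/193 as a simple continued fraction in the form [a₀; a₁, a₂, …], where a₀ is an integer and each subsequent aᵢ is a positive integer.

⌊2078/193⌋ = 10, remainder 148
⌊193/148⌋ = 1, remainder 45
⌊148/45⌋ = 3, remainder 13
⌊45/13⌋ = 3, remainder 6
⌊13/6⌋ = 2, remainder 1
⌊6/1⌋ = 6, remainder 0

[10; 1, 3, 3, 2, 6]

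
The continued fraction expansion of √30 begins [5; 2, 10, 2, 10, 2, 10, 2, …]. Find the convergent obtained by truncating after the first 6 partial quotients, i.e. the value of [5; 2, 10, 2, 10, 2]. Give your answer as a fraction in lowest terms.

a_0 = 5: 5/1
a_1 = 2: 11/2
a_2 = 10: 115/21
a_3 = 2: 241/44
a_4 = 10: 2525/461
a_5 = 2: 5291/966

5291/966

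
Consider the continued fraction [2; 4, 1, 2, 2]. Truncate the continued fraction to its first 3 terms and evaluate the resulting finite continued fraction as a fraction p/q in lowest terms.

11/5

Build up convergents one term at a time:
a_0 = 2: 2/1
a_1 = 4: 9/4
a_2 = 1: 11/5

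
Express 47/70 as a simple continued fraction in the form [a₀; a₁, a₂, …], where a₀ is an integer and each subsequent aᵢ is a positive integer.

[0; 1, 2, 23]

47 ÷ 70 → quotient 0, remainder 47
70 ÷ 47 → quotient 1, remainder 23
47 ÷ 23 → quotient 2, remainder 1
23 ÷ 1 → quotient 23, remainder 0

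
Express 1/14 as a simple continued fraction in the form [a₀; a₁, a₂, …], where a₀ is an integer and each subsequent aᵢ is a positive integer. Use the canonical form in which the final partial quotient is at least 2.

[0; 14]

⌊1/14⌋ = 0, remainder 1
⌊14/1⌋ = 14, remainder 0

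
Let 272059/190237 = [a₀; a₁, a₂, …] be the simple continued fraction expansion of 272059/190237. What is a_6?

3

⌊272059/190237⌋ = 1, remainder 81822
⌊190237/81822⌋ = 2, remainder 26593
⌊81822/26593⌋ = 3, remainder 2043
⌊26593/2043⌋ = 13, remainder 34
⌊2043/34⌋ = 60, remainder 3
⌊34/3⌋ = 11, remainder 1
⌊3/1⌋ = 3, remainder 0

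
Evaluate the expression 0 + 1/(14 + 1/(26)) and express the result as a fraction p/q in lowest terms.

26/365

Starting at the tail and folding back:
Start with 26.
14 + 1/(26/1) = 14 + 1/26 = 365/26
0 + 1/(365/26) = 0 + 26/365 = 26/365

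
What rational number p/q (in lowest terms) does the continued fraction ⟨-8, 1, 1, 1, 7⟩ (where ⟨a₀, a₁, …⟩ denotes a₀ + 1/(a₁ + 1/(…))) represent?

-169/23

Start with 7.
1 + 1/(7/1) = 1 + 1/7 = 8/7
1 + 1/(8/7) = 1 + 7/8 = 15/8
1 + 1/(15/8) = 1 + 8/15 = 23/15
-8 + 1/(23/15) = -8 + 15/23 = -169/23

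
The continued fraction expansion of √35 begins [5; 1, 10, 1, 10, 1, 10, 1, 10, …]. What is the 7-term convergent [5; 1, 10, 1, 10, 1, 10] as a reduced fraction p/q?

Compute successive convergents:
a_0 = 5: 5/1
a_1 = 1: 6/1
a_2 = 10: 65/11
a_3 = 1: 71/12
a_4 = 10: 775/131
a_5 = 1: 846/143
a_6 = 10: 9235/1561

9235/1561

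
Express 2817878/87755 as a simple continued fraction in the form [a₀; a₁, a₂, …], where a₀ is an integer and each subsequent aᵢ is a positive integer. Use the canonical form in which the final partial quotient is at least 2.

[32; 9, 33, 5, 1, 48]

Run the Euclidean algorithm, recording each quotient:
2817878 = 32·87755 + 9718, so a_0 = 32
87755 = 9·9718 + 293, so a_1 = 9
9718 = 33·293 + 49, so a_2 = 33
293 = 5·49 + 48, so a_3 = 5
49 = 1·48 + 1, so a_4 = 1
48 = 48·1 + 0, so a_5 = 48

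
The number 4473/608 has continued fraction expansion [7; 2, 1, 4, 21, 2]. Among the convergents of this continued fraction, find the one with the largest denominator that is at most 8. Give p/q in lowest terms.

22/3

a_0 = 7: 7/1  (≤ bound)
a_1 = 2: 15/2  (≤ bound)
a_2 = 1: 22/3  (≤ bound)
a_3 = 4: 103/14  (> 8, stop)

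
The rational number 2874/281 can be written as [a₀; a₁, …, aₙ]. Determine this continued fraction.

Run the Euclidean algorithm, recording each quotient:
2874 = 10·281 + 64, so a_0 = 10
281 = 4·64 + 25, so a_1 = 4
64 = 2·25 + 14, so a_2 = 2
25 = 1·14 + 11, so a_3 = 1
14 = 1·11 + 3, so a_4 = 1
11 = 3·3 + 2, so a_5 = 3
3 = 1·2 + 1, so a_6 = 1
2 = 2·1 + 0, so a_7 = 2

[10; 4, 2, 1, 1, 3, 1, 2]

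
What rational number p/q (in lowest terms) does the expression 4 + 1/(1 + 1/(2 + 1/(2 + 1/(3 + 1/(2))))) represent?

Compute successive convergents:
a_0 = 4: 4/1
a_1 = 1: 5/1
a_2 = 2: 14/3
a_3 = 2: 33/7
a_4 = 3: 113/24
a_5 = 2: 259/55

259/55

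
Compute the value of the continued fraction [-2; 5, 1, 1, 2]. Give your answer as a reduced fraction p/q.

a_0 = -2: -2/1
a_1 = 5: -9/5
a_2 = 1: -11/6
a_3 = 1: -20/11
a_4 = 2: -51/28

-51/28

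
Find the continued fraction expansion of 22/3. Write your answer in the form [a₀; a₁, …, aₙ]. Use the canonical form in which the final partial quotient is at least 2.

[7; 3]

Run the Euclidean algorithm, recording each quotient:
22 ÷ 3 → quotient 7, remainder 1
3 ÷ 1 → quotient 3, remainder 0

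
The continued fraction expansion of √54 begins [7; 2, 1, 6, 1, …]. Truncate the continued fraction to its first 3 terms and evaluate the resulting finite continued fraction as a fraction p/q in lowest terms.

22/3

a_0 = 7: 7/1
a_1 = 2: 15/2
a_2 = 1: 22/3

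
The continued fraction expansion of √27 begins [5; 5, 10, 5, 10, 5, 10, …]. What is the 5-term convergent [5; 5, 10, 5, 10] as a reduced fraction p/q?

13775/2651

Build up convergents one term at a time:
a_0 = 5: 5/1
a_1 = 5: 26/5
a_2 = 10: 265/51
a_3 = 5: 1351/260
a_4 = 10: 13775/2651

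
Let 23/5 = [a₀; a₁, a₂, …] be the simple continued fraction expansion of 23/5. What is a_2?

Run the Euclidean algorithm, recording each quotient:
⌊23/5⌋ = 4, remainder 3
⌊5/3⌋ = 1, remainder 2
⌊3/2⌋ = 1, remainder 1

1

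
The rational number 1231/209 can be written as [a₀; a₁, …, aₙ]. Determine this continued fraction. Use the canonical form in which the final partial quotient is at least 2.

[5; 1, 8, 11, 2]

1231 ÷ 209 → quotient 5, remainder 186
209 ÷ 186 → quotient 1, remainder 23
186 ÷ 23 → quotient 8, remainder 2
23 ÷ 2 → quotient 11, remainder 1
2 ÷ 1 → quotient 2, remainder 0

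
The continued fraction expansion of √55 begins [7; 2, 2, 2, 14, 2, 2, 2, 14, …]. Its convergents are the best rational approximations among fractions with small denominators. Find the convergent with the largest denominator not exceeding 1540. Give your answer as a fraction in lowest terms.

6593/889

List convergents until the denominator exceeds the bound:
a_0 = 7: 7/1  (≤ bound)
a_1 = 2: 15/2  (≤ bound)
a_2 = 2: 37/5  (≤ bound)
a_3 = 2: 89/12  (≤ bound)
a_4 = 14: 1283/173  (≤ bound)
a_5 = 2: 2655/358  (≤ bound)
a_6 = 2: 6593/889  (≤ bound)
a_7 = 2: 15841/2136  (> 1540, stop)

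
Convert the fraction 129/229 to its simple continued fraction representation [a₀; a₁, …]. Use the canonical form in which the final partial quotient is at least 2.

Run the Euclidean algorithm, recording each quotient:
⌊129/229⌋ = 0, remainder 129
⌊229/129⌋ = 1, remainder 100
⌊129/100⌋ = 1, remainder 29
⌊100/29⌋ = 3, remainder 13
⌊29/13⌋ = 2, remainder 3
⌊13/3⌋ = 4, remainder 1
⌊3/1⌋ = 3, remainder 0

[0; 1, 1, 3, 2, 4, 3]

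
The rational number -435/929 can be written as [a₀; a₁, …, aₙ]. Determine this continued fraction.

Apply division with remainder until the remainder is 0:
⌊-435/929⌋ = -1, remainder 494
⌊929/494⌋ = 1, remainder 435
⌊494/435⌋ = 1, remainder 59
⌊435/59⌋ = 7, remainder 22
⌊59/22⌋ = 2, remainder 15
⌊22/15⌋ = 1, remainder 7
⌊15/7⌋ = 2, remainder 1
⌊7/1⌋ = 7, remainder 0

[-1; 1, 1, 7, 2, 1, 2, 7]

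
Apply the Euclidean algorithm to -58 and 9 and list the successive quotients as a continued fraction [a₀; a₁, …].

[-7; 1, 1, 4]

-58 ÷ 9 → quotient -7, remainder 5
9 ÷ 5 → quotient 1, remainder 4
5 ÷ 4 → quotient 1, remainder 1
4 ÷ 1 → quotient 4, remainder 0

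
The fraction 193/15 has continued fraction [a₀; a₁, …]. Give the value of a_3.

193 = 12·15 + 13, so a_0 = 12
15 = 1·13 + 2, so a_1 = 1
13 = 6·2 + 1, so a_2 = 6
2 = 2·1 + 0, so a_3 = 2

2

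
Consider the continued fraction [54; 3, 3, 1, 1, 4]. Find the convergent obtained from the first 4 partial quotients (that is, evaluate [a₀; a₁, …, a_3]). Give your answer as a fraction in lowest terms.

a_0 = 54: 54/1
a_1 = 3: 163/3
a_2 = 3: 543/10
a_3 = 1: 706/13

706/13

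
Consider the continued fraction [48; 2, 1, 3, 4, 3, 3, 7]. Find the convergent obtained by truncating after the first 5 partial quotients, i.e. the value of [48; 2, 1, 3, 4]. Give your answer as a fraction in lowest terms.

Start with 4.
3 + 1/(4/1) = 3 + 1/4 = 13/4
1 + 1/(13/4) = 1 + 4/13 = 17/13
2 + 1/(17/13) = 2 + 13/17 = 47/17
48 + 1/(47/17) = 48 + 17/47 = 2273/47

2273/47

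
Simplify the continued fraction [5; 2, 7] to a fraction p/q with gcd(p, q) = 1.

Build up convergents one term at a time:
a_0 = 5: 5/1
a_1 = 2: 11/2
a_2 = 7: 82/15

82/15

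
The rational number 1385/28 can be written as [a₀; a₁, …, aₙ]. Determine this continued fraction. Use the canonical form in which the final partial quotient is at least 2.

⌊1385/28⌋ = 49, remainder 13
⌊28/13⌋ = 2, remainder 2
⌊13/2⌋ = 6, remainder 1
⌊2/1⌋ = 2, remainder 0

[49; 2, 6, 2]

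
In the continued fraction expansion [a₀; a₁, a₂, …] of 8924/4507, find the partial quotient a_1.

1

Run the Euclidean algorithm, recording each quotient:
⌊8924/4507⌋ = 1, remainder 4417
⌊4507/4417⌋ = 1, remainder 90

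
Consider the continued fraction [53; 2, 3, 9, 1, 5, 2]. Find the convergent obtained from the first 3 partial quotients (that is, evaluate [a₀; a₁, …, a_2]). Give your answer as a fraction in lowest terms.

374/7

Collapse the nested fraction from the inside out:
Start with 3.
2 + 1/(3/1) = 2 + 1/3 = 7/3
53 + 1/(7/3) = 53 + 3/7 = 374/7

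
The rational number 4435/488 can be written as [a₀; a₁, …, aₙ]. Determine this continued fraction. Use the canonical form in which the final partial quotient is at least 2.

[9; 11, 2, 1, 6, 2]

4435 ÷ 488 → quotient 9, remainder 43
488 ÷ 43 → quotient 11, remainder 15
43 ÷ 15 → quotient 2, remainder 13
15 ÷ 13 → quotient 1, remainder 2
13 ÷ 2 → quotient 6, remainder 1
2 ÷ 1 → quotient 2, remainder 0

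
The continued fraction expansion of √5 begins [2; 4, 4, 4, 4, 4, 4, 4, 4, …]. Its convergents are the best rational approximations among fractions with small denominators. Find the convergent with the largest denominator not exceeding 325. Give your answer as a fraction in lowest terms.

List convergents until the denominator exceeds the bound:
a_0 = 2: 2/1  (≤ bound)
a_1 = 4: 9/4  (≤ bound)
a_2 = 4: 38/17  (≤ bound)
a_3 = 4: 161/72  (≤ bound)
a_4 = 4: 682/305  (≤ bound)
a_5 = 4: 2889/1292  (> 325, stop)

682/305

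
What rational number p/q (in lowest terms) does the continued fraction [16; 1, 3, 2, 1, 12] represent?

Build up convergents one term at a time:
a_0 = 16: 16/1
a_1 = 1: 17/1
a_2 = 3: 67/4
a_3 = 2: 151/9
a_4 = 1: 218/13
a_5 = 12: 2767/165

2767/165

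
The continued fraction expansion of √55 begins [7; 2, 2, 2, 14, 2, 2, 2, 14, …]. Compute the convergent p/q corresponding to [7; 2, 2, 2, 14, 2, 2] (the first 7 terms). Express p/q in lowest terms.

6593/889

Start with 2.
2 + 1/(2/1) = 2 + 1/2 = 5/2
14 + 1/(5/2) = 14 + 2/5 = 72/5
2 + 1/(72/5) = 2 + 5/72 = 149/72
2 + 1/(149/72) = 2 + 72/149 = 370/149
2 + 1/(370/149) = 2 + 149/370 = 889/370
7 + 1/(889/370) = 7 + 370/889 = 6593/889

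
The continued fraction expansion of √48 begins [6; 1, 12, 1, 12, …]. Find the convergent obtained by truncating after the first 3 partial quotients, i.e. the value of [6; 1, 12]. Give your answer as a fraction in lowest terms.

90/13

Collapse the nested fraction from the inside out:
Start with 12.
1 + 1/(12/1) = 1 + 1/12 = 13/12
6 + 1/(13/12) = 6 + 12/13 = 90/13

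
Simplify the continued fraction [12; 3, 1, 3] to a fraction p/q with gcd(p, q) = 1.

a_0 = 12: 12/1
a_1 = 3: 37/3
a_2 = 1: 49/4
a_3 = 3: 184/15

184/15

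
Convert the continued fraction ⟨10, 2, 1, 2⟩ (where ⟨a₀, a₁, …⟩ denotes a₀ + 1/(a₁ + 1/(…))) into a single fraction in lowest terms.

83/8

Build up convergents one term at a time:
a_0 = 10: 10/1
a_1 = 2: 21/2
a_2 = 1: 31/3
a_3 = 2: 83/8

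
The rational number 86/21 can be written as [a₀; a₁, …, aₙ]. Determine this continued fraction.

Apply division with remainder until the remainder is 0:
86 = 4·21 + 2, so a_0 = 4
21 = 10·2 + 1, so a_1 = 10
2 = 2·1 + 0, so a_2 = 2

[4; 10, 2]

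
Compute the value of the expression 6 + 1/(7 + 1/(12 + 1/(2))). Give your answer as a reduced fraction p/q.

1087/177

Build up convergents one term at a time:
a_0 = 6: 6/1
a_1 = 7: 43/7
a_2 = 12: 522/85
a_3 = 2: 1087/177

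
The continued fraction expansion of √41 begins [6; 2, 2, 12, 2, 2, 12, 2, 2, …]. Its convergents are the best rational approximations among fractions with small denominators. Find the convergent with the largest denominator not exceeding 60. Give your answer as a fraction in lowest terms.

32/5

a_0 = 6: 6/1  (≤ bound)
a_1 = 2: 13/2  (≤ bound)
a_2 = 2: 32/5  (≤ bound)
a_3 = 12: 397/62  (> 60, stop)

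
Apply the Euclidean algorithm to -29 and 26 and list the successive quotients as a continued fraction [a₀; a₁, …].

-29 ÷ 26 → quotient -2, remainder 23
26 ÷ 23 → quotient 1, remainder 3
23 ÷ 3 → quotient 7, remainder 2
3 ÷ 2 → quotient 1, remainder 1
2 ÷ 1 → quotient 2, remainder 0

[-2; 1, 7, 1, 2]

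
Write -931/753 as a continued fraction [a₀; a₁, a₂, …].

[-2; 1, 3, 4, 2, 1, 13]

-931 ÷ 753 → quotient -2, remainder 575
753 ÷ 575 → quotient 1, remainder 178
575 ÷ 178 → quotient 3, remainder 41
178 ÷ 41 → quotient 4, remainder 14
41 ÷ 14 → quotient 2, remainder 13
14 ÷ 13 → quotient 1, remainder 1
13 ÷ 1 → quotient 13, remainder 0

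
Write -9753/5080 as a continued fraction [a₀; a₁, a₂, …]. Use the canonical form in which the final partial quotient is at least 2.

[-2; 12, 2, 13, 15]

Apply division with remainder until the remainder is 0:
⌊-9753/5080⌋ = -2, remainder 407
⌊5080/407⌋ = 12, remainder 196
⌊407/196⌋ = 2, remainder 15
⌊196/15⌋ = 13, remainder 1
⌊15/1⌋ = 15, remainder 0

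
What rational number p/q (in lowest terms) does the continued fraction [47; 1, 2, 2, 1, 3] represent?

1765/37

Start with 3.
1 + 1/(3/1) = 1 + 1/3 = 4/3
2 + 1/(4/3) = 2 + 3/4 = 11/4
2 + 1/(11/4) = 2 + 4/11 = 26/11
1 + 1/(26/11) = 1 + 11/26 = 37/26
47 + 1/(37/26) = 47 + 26/37 = 1765/37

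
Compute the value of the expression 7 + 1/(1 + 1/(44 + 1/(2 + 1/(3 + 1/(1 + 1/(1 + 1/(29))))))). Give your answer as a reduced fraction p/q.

Collapse the nested fraction from the inside out:
Start with 29.
1 + 1/(29/1) = 1 + 1/29 = 30/29
1 + 1/(30/29) = 1 + 29/30 = 59/30
3 + 1/(59/30) = 3 + 30/59 = 207/59
2 + 1/(207/59) = 2 + 59/207 = 473/207
44 + 1/(473/207) = 44 + 207/473 = 21019/473
1 + 1/(21019/473) = 1 + 473/21019 = 21492/21019
7 + 1/(21492/21019) = 7 + 21019/21492 = 171463/21492

171463/21492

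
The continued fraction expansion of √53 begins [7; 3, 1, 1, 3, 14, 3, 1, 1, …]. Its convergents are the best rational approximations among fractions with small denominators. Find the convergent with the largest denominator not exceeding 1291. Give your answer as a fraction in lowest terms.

7979/1096

a_0 = 7: 7/1  (≤ bound)
a_1 = 3: 22/3  (≤ bound)
a_2 = 1: 29/4  (≤ bound)
a_3 = 1: 51/7  (≤ bound)
a_4 = 3: 182/25  (≤ bound)
a_5 = 14: 2599/357  (≤ bound)
a_6 = 3: 7979/1096  (≤ bound)
a_7 = 1: 10578/1453  (> 1291, stop)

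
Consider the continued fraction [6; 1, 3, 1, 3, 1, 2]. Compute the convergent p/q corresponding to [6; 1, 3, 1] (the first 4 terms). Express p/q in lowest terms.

a_0 = 6: 6/1
a_1 = 1: 7/1
a_2 = 3: 27/4
a_3 = 1: 34/5

34/5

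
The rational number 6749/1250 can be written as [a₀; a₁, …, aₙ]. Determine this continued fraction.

[5; 2, 1, 1, 49, 2, 2]

⌊6749/1250⌋ = 5, remainder 499
⌊1250/499⌋ = 2, remainder 252
⌊499/252⌋ = 1, remainder 247
⌊252/247⌋ = 1, remainder 5
⌊247/5⌋ = 49, remainder 2
⌊5/2⌋ = 2, remainder 1
⌊2/1⌋ = 2, remainder 0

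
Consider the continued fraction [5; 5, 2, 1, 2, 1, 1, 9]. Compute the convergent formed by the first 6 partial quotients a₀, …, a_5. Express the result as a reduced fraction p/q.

a_0 = 5: 5/1
a_1 = 5: 26/5
a_2 = 2: 57/11
a_3 = 1: 83/16
a_4 = 2: 223/43
a_5 = 1: 306/59

306/59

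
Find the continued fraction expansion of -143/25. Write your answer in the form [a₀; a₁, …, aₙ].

Run the Euclidean algorithm, recording each quotient:
⌊-143/25⌋ = -6, remainder 7
⌊25/7⌋ = 3, remainder 4
⌊7/4⌋ = 1, remainder 3
⌊4/3⌋ = 1, remainder 1
⌊3/1⌋ = 3, remainder 0

[-6; 3, 1, 1, 3]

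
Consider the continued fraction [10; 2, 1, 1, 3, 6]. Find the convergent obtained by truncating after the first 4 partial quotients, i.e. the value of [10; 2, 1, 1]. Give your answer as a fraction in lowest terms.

52/5

a_0 = 10: 10/1
a_1 = 2: 21/2
a_2 = 1: 31/3
a_3 = 1: 52/5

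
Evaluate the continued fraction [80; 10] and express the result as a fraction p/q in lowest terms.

a_0 = 80: 80/1
a_1 = 10: 801/10

801/10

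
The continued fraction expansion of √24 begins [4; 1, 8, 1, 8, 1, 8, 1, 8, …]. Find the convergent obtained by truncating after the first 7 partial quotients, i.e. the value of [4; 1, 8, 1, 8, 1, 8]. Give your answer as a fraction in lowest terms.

4316/881

Build up convergents one term at a time:
a_0 = 4: 4/1
a_1 = 1: 5/1
a_2 = 8: 44/9
a_3 = 1: 49/10
a_4 = 8: 436/89
a_5 = 1: 485/99
a_6 = 8: 4316/881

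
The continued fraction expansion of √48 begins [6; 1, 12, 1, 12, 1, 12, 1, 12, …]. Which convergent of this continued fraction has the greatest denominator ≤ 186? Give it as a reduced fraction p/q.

1254/181

List convergents until the denominator exceeds the bound:
a_0 = 6: 6/1  (≤ bound)
a_1 = 1: 7/1  (≤ bound)
a_2 = 12: 90/13  (≤ bound)
a_3 = 1: 97/14  (≤ bound)
a_4 = 12: 1254/181  (≤ bound)
a_5 = 1: 1351/195  (> 186, stop)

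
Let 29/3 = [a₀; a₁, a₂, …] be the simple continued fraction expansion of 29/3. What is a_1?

1

29 = 9·3 + 2, so a_0 = 9
3 = 1·2 + 1, so a_1 = 1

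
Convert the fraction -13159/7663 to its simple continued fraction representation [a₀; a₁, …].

[-2; 3, 1, 1, 6, 2, 2, 31]

Apply division with remainder until the remainder is 0:
⌊-13159/7663⌋ = -2, remainder 2167
⌊7663/2167⌋ = 3, remainder 1162
⌊2167/1162⌋ = 1, remainder 1005
⌊1162/1005⌋ = 1, remainder 157
⌊1005/157⌋ = 6, remainder 63
⌊157/63⌋ = 2, remainder 31
⌊63/31⌋ = 2, remainder 1
⌊31/1⌋ = 31, remainder 0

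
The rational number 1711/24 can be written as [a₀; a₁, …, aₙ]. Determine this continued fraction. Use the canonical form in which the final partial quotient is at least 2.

1711 ÷ 24 → quotient 71, remainder 7
24 ÷ 7 → quotient 3, remainder 3
7 ÷ 3 → quotient 2, remainder 1
3 ÷ 1 → quotient 3, remainder 0

[71; 3, 2, 3]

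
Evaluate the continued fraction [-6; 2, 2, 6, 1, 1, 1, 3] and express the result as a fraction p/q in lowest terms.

Starting at the tail and folding back:
Start with 3.
1 + 1/(3/1) = 1 + 1/3 = 4/3
1 + 1/(4/3) = 1 + 3/4 = 7/4
1 + 1/(7/4) = 1 + 4/7 = 11/7
6 + 1/(11/7) = 6 + 7/11 = 73/11
2 + 1/(73/11) = 2 + 11/73 = 157/73
2 + 1/(157/73) = 2 + 73/157 = 387/157
-6 + 1/(387/157) = -6 + 157/387 = -2165/387

-2165/387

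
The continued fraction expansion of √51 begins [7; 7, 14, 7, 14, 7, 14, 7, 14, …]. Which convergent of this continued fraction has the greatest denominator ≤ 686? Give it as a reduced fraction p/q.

707/99

List convergents until the denominator exceeds the bound:
a_0 = 7: 7/1  (≤ bound)
a_1 = 7: 50/7  (≤ bound)
a_2 = 14: 707/99  (≤ bound)
a_3 = 7: 4999/700  (> 686, stop)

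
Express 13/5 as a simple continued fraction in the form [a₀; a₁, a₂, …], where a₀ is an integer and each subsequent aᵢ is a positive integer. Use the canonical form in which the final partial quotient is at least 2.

⌊13/5⌋ = 2, remainder 3
⌊5/3⌋ = 1, remainder 2
⌊3/2⌋ = 1, remainder 1
⌊2/1⌋ = 2, remainder 0

[2; 1, 1, 2]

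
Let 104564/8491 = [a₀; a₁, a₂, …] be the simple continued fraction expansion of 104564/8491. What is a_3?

Repeatedly divide and take the remainder:
104564 = 12·8491 + 2672, so a_0 = 12
8491 = 3·2672 + 475, so a_1 = 3
2672 = 5·475 + 297, so a_2 = 5
475 = 1·297 + 178, so a_3 = 1

1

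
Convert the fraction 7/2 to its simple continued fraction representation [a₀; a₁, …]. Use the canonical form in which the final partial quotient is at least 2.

[3; 2]

7 = 3·2 + 1, so a_0 = 3
2 = 2·1 + 0, so a_1 = 2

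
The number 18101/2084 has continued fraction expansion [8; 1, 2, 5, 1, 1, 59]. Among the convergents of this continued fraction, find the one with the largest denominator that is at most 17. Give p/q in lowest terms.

a_0 = 8: 8/1  (≤ bound)
a_1 = 1: 9/1  (≤ bound)
a_2 = 2: 26/3  (≤ bound)
a_3 = 5: 139/16  (≤ bound)
a_4 = 1: 165/19  (> 17, stop)

139/16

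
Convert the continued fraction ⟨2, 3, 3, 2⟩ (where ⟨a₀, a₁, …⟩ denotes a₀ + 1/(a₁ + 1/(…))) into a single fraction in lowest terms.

Start with 2.
3 + 1/(2/1) = 3 + 1/2 = 7/2
3 + 1/(7/2) = 3 + 2/7 = 23/7
2 + 1/(23/7) = 2 + 7/23 = 53/23

53/23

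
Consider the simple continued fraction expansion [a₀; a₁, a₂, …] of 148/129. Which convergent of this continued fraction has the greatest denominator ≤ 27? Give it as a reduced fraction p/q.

31/27

List convergents until the denominator exceeds the bound:
a_0 = 1: 1/1  (≤ bound)
a_1 = 6: 7/6  (≤ bound)
a_2 = 1: 8/7  (≤ bound)
a_3 = 3: 31/27  (≤ bound)
a_4 = 1: 39/34  (> 27, stop)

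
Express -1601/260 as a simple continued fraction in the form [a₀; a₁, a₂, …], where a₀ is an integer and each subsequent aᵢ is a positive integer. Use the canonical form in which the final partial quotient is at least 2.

Repeatedly divide and take the remainder:
-1601 ÷ 260 → quotient -7, remainder 219
260 ÷ 219 → quotient 1, remainder 41
219 ÷ 41 → quotient 5, remainder 14
41 ÷ 14 → quotient 2, remainder 13
14 ÷ 13 → quotient 1, remainder 1
13 ÷ 1 → quotient 13, remainder 0

[-7; 1, 5, 2, 1, 13]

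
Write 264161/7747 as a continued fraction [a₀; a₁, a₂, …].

⌊264161/7747⌋ = 34, remainder 763
⌊7747/763⌋ = 10, remainder 117
⌊763/117⌋ = 6, remainder 61
⌊117/61⌋ = 1, remainder 56
⌊61/56⌋ = 1, remainder 5
⌊56/5⌋ = 11, remainder 1
⌊5/1⌋ = 5, remainder 0

[34; 10, 6, 1, 1, 11, 5]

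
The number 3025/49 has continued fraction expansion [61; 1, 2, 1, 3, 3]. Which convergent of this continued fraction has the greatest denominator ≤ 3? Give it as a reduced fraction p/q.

185/3

a_0 = 61: 61/1  (≤ bound)
a_1 = 1: 62/1  (≤ bound)
a_2 = 2: 185/3  (≤ bound)
a_3 = 1: 247/4  (> 3, stop)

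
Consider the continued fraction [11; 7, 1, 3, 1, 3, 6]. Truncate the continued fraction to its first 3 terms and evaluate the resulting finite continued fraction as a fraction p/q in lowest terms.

Start with 1.
7 + 1/(1/1) = 7 + 1/1 = 8/1
11 + 1/(8/1) = 11 + 1/8 = 89/8

89/8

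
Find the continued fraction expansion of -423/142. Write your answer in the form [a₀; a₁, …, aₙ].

-423 = -3·142 + 3, so a_0 = -3
142 = 47·3 + 1, so a_1 = 47
3 = 3·1 + 0, so a_2 = 3

[-3; 47, 3]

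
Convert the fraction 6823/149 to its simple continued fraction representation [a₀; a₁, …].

⌊6823/149⌋ = 45, remainder 118
⌊149/118⌋ = 1, remainder 31
⌊118/31⌋ = 3, remainder 25
⌊31/25⌋ = 1, remainder 6
⌊25/6⌋ = 4, remainder 1
⌊6/1⌋ = 6, remainder 0

[45; 1, 3, 1, 4, 6]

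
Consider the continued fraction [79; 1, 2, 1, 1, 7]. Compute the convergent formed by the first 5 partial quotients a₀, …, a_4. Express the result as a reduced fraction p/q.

558/7

a_0 = 79: 79/1
a_1 = 1: 80/1
a_2 = 2: 239/3
a_3 = 1: 319/4
a_4 = 1: 558/7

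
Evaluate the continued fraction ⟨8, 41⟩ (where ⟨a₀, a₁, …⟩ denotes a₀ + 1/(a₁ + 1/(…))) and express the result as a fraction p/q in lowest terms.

329/41

Start with 41.
8 + 1/(41/1) = 8 + 1/41 = 329/41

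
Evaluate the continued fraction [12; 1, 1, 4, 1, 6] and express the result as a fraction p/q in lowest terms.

941/75

a_0 = 12: 12/1
a_1 = 1: 13/1
a_2 = 1: 25/2
a_3 = 4: 113/9
a_4 = 1: 138/11
a_5 = 6: 941/75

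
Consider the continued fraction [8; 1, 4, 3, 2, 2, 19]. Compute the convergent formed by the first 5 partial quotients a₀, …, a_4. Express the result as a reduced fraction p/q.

326/37

Work from the innermost term outward:
Start with 2.
3 + 1/(2/1) = 3 + 1/2 = 7/2
4 + 1/(7/2) = 4 + 2/7 = 30/7
1 + 1/(30/7) = 1 + 7/30 = 37/30
8 + 1/(37/30) = 8 + 30/37 = 326/37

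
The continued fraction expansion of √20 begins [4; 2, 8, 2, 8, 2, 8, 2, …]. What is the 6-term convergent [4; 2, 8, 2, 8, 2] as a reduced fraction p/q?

2889/646

Use the convergent recurrence hₖ = aₖ·hₖ₋₁ + hₖ₋₂ (and likewise for the denominators kₖ):
a_0 = 4: 4/1
a_1 = 2: 9/2
a_2 = 8: 76/17
a_3 = 2: 161/36
a_4 = 8: 1364/305
a_5 = 2: 2889/646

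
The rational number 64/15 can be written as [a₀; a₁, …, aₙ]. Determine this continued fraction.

[4; 3, 1, 3]

64 = 4·15 + 4, so a_0 = 4
15 = 3·4 + 3, so a_1 = 3
4 = 1·3 + 1, so a_2 = 1
3 = 3·1 + 0, so a_3 = 3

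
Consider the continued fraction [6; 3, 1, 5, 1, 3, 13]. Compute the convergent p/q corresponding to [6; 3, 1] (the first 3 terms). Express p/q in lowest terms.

Start with 1.
3 + 1/(1/1) = 3 + 1/1 = 4/1
6 + 1/(4/1) = 6 + 1/4 = 25/4

25/4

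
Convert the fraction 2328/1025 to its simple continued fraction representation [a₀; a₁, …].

2328 = 2·1025 + 278, so a_0 = 2
1025 = 3·278 + 191, so a_1 = 3
278 = 1·191 + 87, so a_2 = 1
191 = 2·87 + 17, so a_3 = 2
87 = 5·17 + 2, so a_4 = 5
17 = 8·2 + 1, so a_5 = 8
2 = 2·1 + 0, so a_6 = 2

[2; 3, 1, 2, 5, 8, 2]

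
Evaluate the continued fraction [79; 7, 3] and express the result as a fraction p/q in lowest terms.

1741/22

Compute successive convergents:
a_0 = 79: 79/1
a_1 = 7: 554/7
a_2 = 3: 1741/22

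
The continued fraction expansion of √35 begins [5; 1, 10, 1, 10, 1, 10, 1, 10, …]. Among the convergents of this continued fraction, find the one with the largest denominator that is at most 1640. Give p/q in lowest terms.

a_0 = 5: 5/1  (≤ bound)
a_1 = 1: 6/1  (≤ bound)
a_2 = 10: 65/11  (≤ bound)
a_3 = 1: 71/12  (≤ bound)
a_4 = 10: 775/131  (≤ bound)
a_5 = 1: 846/143  (≤ bound)
a_6 = 10: 9235/1561  (≤ bound)
a_7 = 1: 10081/1704  (> 1640, stop)

9235/1561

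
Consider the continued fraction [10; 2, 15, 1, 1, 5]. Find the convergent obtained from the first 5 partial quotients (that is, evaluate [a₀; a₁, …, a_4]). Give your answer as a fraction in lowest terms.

Start with 1.
1 + 1/(1/1) = 1 + 1/1 = 2/1
15 + 1/(2/1) = 15 + 1/2 = 31/2
2 + 1/(31/2) = 2 + 2/31 = 64/31
10 + 1/(64/31) = 10 + 31/64 = 671/64

671/64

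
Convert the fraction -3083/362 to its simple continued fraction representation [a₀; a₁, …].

[-9; 2, 14, 1, 1, 2, 2]

⌊-3083/362⌋ = -9, remainder 175
⌊362/175⌋ = 2, remainder 12
⌊175/12⌋ = 14, remainder 7
⌊12/7⌋ = 1, remainder 5
⌊7/5⌋ = 1, remainder 2
⌊5/2⌋ = 2, remainder 1
⌊2/1⌋ = 2, remainder 0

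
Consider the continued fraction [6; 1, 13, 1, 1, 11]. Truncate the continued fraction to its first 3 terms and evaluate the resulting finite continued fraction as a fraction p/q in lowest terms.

97/14

Compute successive convergents:
a_0 = 6: 6/1
a_1 = 1: 7/1
a_2 = 13: 97/14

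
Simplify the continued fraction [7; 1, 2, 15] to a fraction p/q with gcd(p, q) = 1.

Build up convergents one term at a time:
a_0 = 7: 7/1
a_1 = 1: 8/1
a_2 = 2: 23/3
a_3 = 15: 353/46

353/46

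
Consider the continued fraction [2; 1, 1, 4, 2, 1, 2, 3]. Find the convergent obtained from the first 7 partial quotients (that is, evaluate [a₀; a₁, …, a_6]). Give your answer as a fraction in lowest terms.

199/78

Collapse the nested fraction from the inside out:
Start with 2.
1 + 1/(2/1) = 1 + 1/2 = 3/2
2 + 1/(3/2) = 2 + 2/3 = 8/3
4 + 1/(8/3) = 4 + 3/8 = 35/8
1 + 1/(35/8) = 1 + 8/35 = 43/35
1 + 1/(43/35) = 1 + 35/43 = 78/43
2 + 1/(78/43) = 2 + 43/78 = 199/78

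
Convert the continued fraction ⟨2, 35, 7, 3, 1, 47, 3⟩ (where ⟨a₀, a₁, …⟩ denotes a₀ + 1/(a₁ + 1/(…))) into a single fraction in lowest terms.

a_0 = 2: 2/1
a_1 = 35: 71/35
a_2 = 7: 499/246
a_3 = 3: 1568/773
a_4 = 1: 2067/1019
a_5 = 47: 98717/48666
a_6 = 3: 298218/147017

298218/147017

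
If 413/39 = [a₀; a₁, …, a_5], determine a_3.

413 = 10·39 + 23, so a_0 = 10
39 = 1·23 + 16, so a_1 = 1
23 = 1·16 + 7, so a_2 = 1
16 = 2·7 + 2, so a_3 = 2

2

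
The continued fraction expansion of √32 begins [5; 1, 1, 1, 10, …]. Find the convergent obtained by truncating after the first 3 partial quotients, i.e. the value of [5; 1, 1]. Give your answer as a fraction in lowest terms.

11/2

Start with 1.
1 + 1/(1/1) = 1 + 1/1 = 2/1
5 + 1/(2/1) = 5 + 1/2 = 11/2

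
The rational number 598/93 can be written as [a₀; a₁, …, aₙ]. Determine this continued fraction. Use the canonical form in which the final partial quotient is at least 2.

598 ÷ 93 → quotient 6, remainder 40
93 ÷ 40 → quotient 2, remainder 13
40 ÷ 13 → quotient 3, remainder 1
13 ÷ 1 → quotient 13, remainder 0

[6; 2, 3, 13]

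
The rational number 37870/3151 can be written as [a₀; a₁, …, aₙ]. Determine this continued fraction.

37870 ÷ 3151 → quotient 12, remainder 58
3151 ÷ 58 → quotient 54, remainder 19
58 ÷ 19 → quotient 3, remainder 1
19 ÷ 1 → quotient 19, remainder 0

[12; 54, 3, 19]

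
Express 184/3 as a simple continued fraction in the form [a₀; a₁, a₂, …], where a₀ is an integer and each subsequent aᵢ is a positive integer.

[61; 3]

Apply division with remainder until the remainder is 0:
184 = 61·3 + 1, so a_0 = 61
3 = 3·1 + 0, so a_1 = 3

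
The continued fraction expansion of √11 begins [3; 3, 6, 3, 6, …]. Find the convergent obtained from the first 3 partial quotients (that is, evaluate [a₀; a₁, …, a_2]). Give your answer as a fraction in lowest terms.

63/19

Start with 6.
3 + 1/(6/1) = 3 + 1/6 = 19/6
3 + 1/(19/6) = 3 + 6/19 = 63/19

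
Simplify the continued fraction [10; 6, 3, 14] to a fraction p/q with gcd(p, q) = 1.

Build up convergents one term at a time:
a_0 = 10: 10/1
a_1 = 6: 61/6
a_2 = 3: 193/19
a_3 = 14: 2763/272

2763/272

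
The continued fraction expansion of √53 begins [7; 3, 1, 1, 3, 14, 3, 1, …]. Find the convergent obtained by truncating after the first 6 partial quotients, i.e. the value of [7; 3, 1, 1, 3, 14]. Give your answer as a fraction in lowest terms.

Use the convergent recurrence hₖ = aₖ·hₖ₋₁ + hₖ₋₂ (and likewise for the denominators kₖ):
a_0 = 7: 7/1
a_1 = 3: 22/3
a_2 = 1: 29/4
a_3 = 1: 51/7
a_4 = 3: 182/25
a_5 = 14: 2599/357

2599/357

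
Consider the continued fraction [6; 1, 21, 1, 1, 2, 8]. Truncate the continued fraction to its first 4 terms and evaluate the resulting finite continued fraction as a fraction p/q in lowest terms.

160/23

a_0 = 6: 6/1
a_1 = 1: 7/1
a_2 = 21: 153/22
a_3 = 1: 160/23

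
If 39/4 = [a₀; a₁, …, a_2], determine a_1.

Apply division with remainder until the remainder is 0:
39 ÷ 4 → quotient 9, remainder 3
4 ÷ 3 → quotient 1, remainder 1

1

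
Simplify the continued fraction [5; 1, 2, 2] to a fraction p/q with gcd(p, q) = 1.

40/7

Start with 2.
2 + 1/(2/1) = 2 + 1/2 = 5/2
1 + 1/(5/2) = 1 + 2/5 = 7/5
5 + 1/(7/5) = 5 + 5/7 = 40/7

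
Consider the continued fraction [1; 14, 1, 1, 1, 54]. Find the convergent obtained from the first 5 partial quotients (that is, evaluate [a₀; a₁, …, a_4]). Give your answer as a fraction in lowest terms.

Compute successive convergents:
a_0 = 1: 1/1
a_1 = 14: 15/14
a_2 = 1: 16/15
a_3 = 1: 31/29
a_4 = 1: 47/44

47/44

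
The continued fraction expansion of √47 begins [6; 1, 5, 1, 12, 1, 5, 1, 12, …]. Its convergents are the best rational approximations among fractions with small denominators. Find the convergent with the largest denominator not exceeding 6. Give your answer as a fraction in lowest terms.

List convergents until the denominator exceeds the bound:
a_0 = 6: 6/1  (≤ bound)
a_1 = 1: 7/1  (≤ bound)
a_2 = 5: 41/6  (≤ bound)
a_3 = 1: 48/7  (> 6, stop)

41/6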